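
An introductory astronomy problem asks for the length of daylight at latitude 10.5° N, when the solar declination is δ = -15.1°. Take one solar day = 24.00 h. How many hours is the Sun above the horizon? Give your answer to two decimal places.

cos H₀ = −tan φ · tan δ = −tan(+10.5°) × tan(-15.100°) = 0.0500, so H₀ = 1.5208 rad = 87.13°.
Daylight = 2H₀/(2π) × 24.00 h = (1.5208/π) × 24.00 = 11.62 h.

11.62 h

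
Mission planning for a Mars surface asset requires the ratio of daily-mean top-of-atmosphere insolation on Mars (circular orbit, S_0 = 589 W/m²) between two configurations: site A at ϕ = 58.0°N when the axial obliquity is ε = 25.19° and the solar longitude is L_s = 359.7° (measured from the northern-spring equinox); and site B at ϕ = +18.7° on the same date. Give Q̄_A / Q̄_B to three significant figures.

Q̄_A / Q̄_B ≈ 0.557

— Configuration A (ϕ=+58.0°):
Solar declination: sin δ = sin ε · sin L_s = sin 25.19° × sin 359.7° = -0.00223, so δ = -0.128°.
cos h₀ = −tan(+58.0°) tan(-0.128°) = 0.0036, h₀ = 1.5672 rad.
Bracket: h₀ sin ϕ sin δ + cos ϕ cos δ sin h₀ = 1.5672×0.84805×-0.00223 + 0.52992×1.00000×0.99999 = -0.002964 + 0.529915 = 0.526951.
Q̄ = (S_0/π) × [bracket] = (589/π) × 0.526951 = 98.795 W/m².
— Configuration B (ϕ=+18.7°):
cos h₀ = −tan(+18.7°) tan(-0.128°) = 0.0008, h₀ = 1.5700 rad.
Bracket: h₀ sin ϕ sin δ + cos ϕ cos δ sin h₀ = 1.5700×0.32061×-0.00223 + 0.94721×1.00000×1.00000 = -0.001122 + 0.947210 = 0.946088.
Q̄ = (S_0/π) × [bracket] = (589/π) × 0.946088 = 177.38 W/m².
Ratio Q̄_A / Q̄_B = 98.795 / 177.38 = 0.5570.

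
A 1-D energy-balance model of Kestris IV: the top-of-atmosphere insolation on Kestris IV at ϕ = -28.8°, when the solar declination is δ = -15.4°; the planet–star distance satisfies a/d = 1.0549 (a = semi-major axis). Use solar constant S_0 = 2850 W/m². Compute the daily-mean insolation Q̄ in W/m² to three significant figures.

cos h₀ = −tan(-28.8°) tan(-15.400°) = -0.1514, h₀ = 1.7228 rad.
Bracket: h₀ sin ϕ sin δ + cos ϕ cos δ sin h₀ = 1.7228×-0.48175×-0.26556 + 0.87631×0.96410×0.98847 = 0.220404 + 0.835109 = 1.055513.
Inverse-square distance factor (a/d)² = 1.0549² = 1.112814.
Q̄ = (S_0/π) × 1.112814 × [bracket] = (2850/π) × 1.112814 × 1.055513 = 1066 W/m².

Q̄ ≈ 1.07e+03 W/m²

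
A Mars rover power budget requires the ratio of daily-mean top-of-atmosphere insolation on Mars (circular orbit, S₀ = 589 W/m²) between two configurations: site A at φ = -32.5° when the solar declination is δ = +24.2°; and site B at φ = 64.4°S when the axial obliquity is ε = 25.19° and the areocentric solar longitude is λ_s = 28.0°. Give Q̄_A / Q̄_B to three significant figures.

Q̄_A / Q̄_B ≈ 2.54

— Configuration A (φ=-32.5°):
cos H₀ = −tan(-32.5°) tan(+24.200°) = 0.2863, H₀ = 1.2804 rad.
Bracket: H₀ sin φ sin δ + cos φ cos δ sin H₀ = 1.2804×-0.53730×0.40992 + 0.84339×0.91212×0.95814 = -0.282008 + 0.737071 = 0.455063.
Q̄ = (S₀/π) × [bracket] = (589/π) × 0.455063 = 85.317 W/m².
— Configuration B (φ=-64.4°):
sin δ = sin 25.19° × sin 28.0° = 0.19982, so δ = +11.526°.
cos H₀ = −tan(-64.4°) tan(+11.526°) = 0.4256, H₀ = 1.1311 rad.
Bracket: H₀ sin φ sin δ + cos φ cos δ sin H₀ = 1.1311×-0.90183×0.19982 + 0.43209×0.97983×0.90490 = -0.203828 + 0.383112 = 0.179284.
Q̄ = (S₀/π) × [bracket] = (589/π) × 0.179284 = 33.613 W/m².
Ratio Q̄_A / Q̄_B = 85.317 / 33.613 = 2.538.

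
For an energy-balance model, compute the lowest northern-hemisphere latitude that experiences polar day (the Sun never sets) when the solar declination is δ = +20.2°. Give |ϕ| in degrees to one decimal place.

|ϕ| = 69.8°

Polar day requires cos h₀ = −tan ϕ tan δ ≤ −1, i.e. tan ϕ tan δ ≥ 1.
The boundary is |tan ϕ| · |tan δ| = 1, so |ϕ| = 90° − |δ| = 90° − 20.2° = 69.8° in the northern hemisphere.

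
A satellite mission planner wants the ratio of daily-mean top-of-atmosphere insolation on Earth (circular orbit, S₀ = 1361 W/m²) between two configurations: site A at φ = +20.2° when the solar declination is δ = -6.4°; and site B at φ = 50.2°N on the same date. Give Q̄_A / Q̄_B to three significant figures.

— Configuration A (φ=+20.2°):
cos H₀ = −tan(+20.2°) tan(-6.400°) = 0.0413, H₀ = 1.5295 rad.
Bracket: H₀ sin φ sin δ + cos φ cos δ sin H₀ = 1.5295×0.34530×-0.11147 + 0.93849×0.99377×0.99915 = -0.058871 + 0.931850 = 0.872979.
Q̄ = (S₀/π) × [bracket] = (1361/π) × 0.872979 = 378.19 W/m².
— Configuration B (φ=+50.2°):
cos H₀ = −tan(+50.2°) tan(-6.400°) = 0.1346, H₀ = 1.4358 rad.
Bracket: H₀ sin φ sin δ + cos φ cos δ sin H₀ = 1.4358×0.76828×-0.11147 + 0.64011×0.99377×0.99090 = -0.122962 + 0.630333 = 0.507371.
Q̄ = (S₀/π) × [bracket] = (1361/π) × 0.507371 = 219.80 W/m².
Ratio Q̄_A / Q̄_B = 378.19 / 219.80 = 1.721.

Q̄_A / Q̄_B ≈ 1.72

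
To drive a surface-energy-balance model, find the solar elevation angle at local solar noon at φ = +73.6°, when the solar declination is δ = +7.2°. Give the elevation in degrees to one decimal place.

At local noon the hour angle is zero, so the zenith angle equals |φ − δ| = |+73.6° − (+7.200°)| = 66.400°.
Elevation = 90° − 66.400° = 23.6°.

23.6°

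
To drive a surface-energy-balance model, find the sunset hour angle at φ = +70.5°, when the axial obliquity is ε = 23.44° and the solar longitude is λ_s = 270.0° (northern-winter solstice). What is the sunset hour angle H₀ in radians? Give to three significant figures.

Solar declination: sin δ = sin ε · sin λ_s = sin 23.44° × sin 270.0° = -0.39779, so δ = -23.440°.
cos H₀ = −tan φ · tan δ = 1.2244 ≥ 1, so the Sun never rises (polar night) and H₀ = 0.

H₀ = 0.00 rad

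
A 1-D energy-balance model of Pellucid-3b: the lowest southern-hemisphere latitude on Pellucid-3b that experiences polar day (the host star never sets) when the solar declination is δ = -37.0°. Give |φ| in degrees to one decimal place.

Polar day requires cos H₀ = −tan φ tan δ ≤ −1, i.e. tan φ tan δ ≥ 1.
The boundary is |tan φ| · |tan δ| = 1, so |φ| = 90° − |δ| = 90° − 37.0° = 53.0° in the southern hemisphere.

|φ| = 53.0°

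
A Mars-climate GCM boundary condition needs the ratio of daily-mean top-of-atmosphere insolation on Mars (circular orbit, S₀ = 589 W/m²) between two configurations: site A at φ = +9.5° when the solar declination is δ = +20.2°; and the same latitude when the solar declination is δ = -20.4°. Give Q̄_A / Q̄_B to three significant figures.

— Configuration A (φ=+9.5°):
cos H₀ = −tan(+9.5°) tan(+20.200°) = -0.0616, H₀ = 1.6324 rad.
Bracket: H₀ sin φ sin δ + cos φ cos δ sin H₀ = 1.6324×0.16505×0.34530 + 0.98629×0.93849×0.99810 = 0.093033 + 0.923865 = 1.016898.
Q̄ = (S₀/π) × [bracket] = (589/π) × 1.016898 = 190.65 W/m².
— Configuration B (φ=+9.5°):
cos H₀ = −tan(+9.5°) tan(-20.400°) = 0.0622, H₀ = 1.5085 rad.
Bracket: H₀ sin φ sin δ + cos φ cos δ sin H₀ = 1.5085×0.16505×-0.34857 + 0.98629×0.93728×0.99806 = -0.086786 + 0.922636 = 0.835850.
Q̄ = (S₀/π) × [bracket] = (589/π) × 0.835850 = 156.71 W/m².
Ratio Q̄_A / Q̄_B = 190.65 / 156.71 = 1.217.

Q̄_A / Q̄_B ≈ 1.22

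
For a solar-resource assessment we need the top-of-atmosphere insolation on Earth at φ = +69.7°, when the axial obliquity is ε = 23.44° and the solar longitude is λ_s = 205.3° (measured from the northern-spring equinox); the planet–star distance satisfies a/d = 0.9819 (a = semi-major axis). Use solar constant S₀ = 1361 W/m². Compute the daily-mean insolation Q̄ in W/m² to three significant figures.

Solar declination: sin δ = sin ε · sin λ_s = sin 23.44° × sin 205.3° = -0.17000, so δ = -9.788°.
cos H₀ = −tan(+69.7°) tan(-9.788°) = 0.4664, H₀ = 1.0856 rad.
Bracket: H₀ sin φ sin δ + cos φ cos δ sin H₀ = 1.0856×0.93789×-0.17000 + 0.34694×0.98544×0.88460 = -0.173089 + 0.302435 = 0.129346.
Inverse-square distance factor (a/d)² = 0.9819² = 0.964128.
Q̄ = (S₀/π) × 0.964128 × [bracket] = (1361/π) × 0.964128 × 0.129346 = 54.03 W/m².

Q̄ ≈ 54.0 W/m²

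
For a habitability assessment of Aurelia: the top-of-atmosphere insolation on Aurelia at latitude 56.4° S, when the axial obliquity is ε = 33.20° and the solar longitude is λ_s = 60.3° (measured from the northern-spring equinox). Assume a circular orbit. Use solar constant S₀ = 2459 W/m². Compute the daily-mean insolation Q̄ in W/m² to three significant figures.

Solar declination: sin δ = sin ε · sin λ_s = sin 33.20° × sin 60.3° = 0.47563, so δ = +28.400°.
cos H₀ = −tan(-56.4°) tan(+28.400°) = 0.8138, H₀ = 0.6201 rad.
Bracket: H₀ sin φ sin δ + cos φ cos δ sin H₀ = 0.6201×-0.83292×0.47563 + 0.55339×0.87965×0.58110 = -0.245660 + 0.282873 = 0.037213.
Q̄ = (S₀/π) × [bracket] = (2459/π) × 0.037213 = 29.13 W/m².

Q̄ ≈ 29.1 W/m²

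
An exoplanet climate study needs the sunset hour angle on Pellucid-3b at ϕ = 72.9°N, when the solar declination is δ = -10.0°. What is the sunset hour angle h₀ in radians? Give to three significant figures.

h₀ = 0.960 rad

cos h₀ = −tan ϕ · tan δ = −tan(+72.9°) × tan(-10.000°) = 0.5732, so h₀ = 0.9604 rad = 55.03°.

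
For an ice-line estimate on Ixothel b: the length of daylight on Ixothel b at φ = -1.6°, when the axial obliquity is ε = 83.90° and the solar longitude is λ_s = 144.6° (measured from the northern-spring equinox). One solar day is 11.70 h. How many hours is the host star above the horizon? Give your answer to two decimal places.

5.78 h

Solar declination: sin δ = sin ε · sin λ_s = sin 83.90° × sin 144.6° = 0.57600, so δ = +35.170°.
cos H₀ = −tan φ · tan δ = −tan(-1.6°) × tan(+35.170°) = 0.0197, so H₀ = 1.5511 rad = 88.87°.
Daylight = 2H₀/(2π) × 11.70 h = (1.5511/π) × 11.70 = 5.78 h.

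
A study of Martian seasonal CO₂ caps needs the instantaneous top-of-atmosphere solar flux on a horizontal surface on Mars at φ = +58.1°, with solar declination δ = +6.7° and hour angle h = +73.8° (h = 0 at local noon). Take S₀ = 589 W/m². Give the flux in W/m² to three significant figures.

145 W/m²

cos θ_z = sin φ sin δ + cos φ cos δ cos h = 0.099050 + 0.146423 = 0.245473.
Flux = S₀ · cos θ_z = 589 × 0.245473 = 144.6 W/m².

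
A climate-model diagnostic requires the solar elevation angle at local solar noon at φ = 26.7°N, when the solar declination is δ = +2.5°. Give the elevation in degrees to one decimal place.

At local noon the hour angle is zero, so the zenith angle equals |φ − δ| = |+26.7° − (+2.500°)| = 24.200°.
Elevation = 90° − 24.200° = 65.8°.

65.8°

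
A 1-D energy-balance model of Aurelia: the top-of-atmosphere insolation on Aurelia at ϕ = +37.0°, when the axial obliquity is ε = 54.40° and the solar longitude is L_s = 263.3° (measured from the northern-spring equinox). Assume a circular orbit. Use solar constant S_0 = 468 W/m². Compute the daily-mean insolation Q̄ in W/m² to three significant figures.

Q̄ ≈ 0.00 W/m²

Solar declination: sin δ = sin ε · sin L_s = sin 54.40° × sin 263.3° = -0.80755, so δ = -53.857°.
cos h₀ = −tan(+37.0°) tan(-53.857°) = 1.0318 ≥ 1 ⇒ polar night, h₀ = 0 and Q̄ = 0.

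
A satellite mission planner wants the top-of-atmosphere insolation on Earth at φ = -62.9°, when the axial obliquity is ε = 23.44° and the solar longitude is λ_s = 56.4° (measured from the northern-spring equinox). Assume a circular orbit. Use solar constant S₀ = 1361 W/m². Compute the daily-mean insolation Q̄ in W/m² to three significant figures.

Q̄ ≈ 31.4 W/m²

Solar declination: sin δ = sin ε · sin λ_s = sin 23.44° × sin 56.4° = 0.33133, so δ = +19.349°.
cos H₀ = −tan(-62.9°) tan(+19.349°) = 0.6862, H₀ = 0.8145 rad.
Bracket: H₀ sin φ sin δ + cos φ cos δ sin H₀ = 0.8145×-0.89021×0.33133 + 0.45554×0.94352×0.72738 = -0.240239 + 0.312636 = 0.072397.
Q̄ = (S₀/π) × [bracket] = (1361/π) × 0.072397 = 31.36 W/m².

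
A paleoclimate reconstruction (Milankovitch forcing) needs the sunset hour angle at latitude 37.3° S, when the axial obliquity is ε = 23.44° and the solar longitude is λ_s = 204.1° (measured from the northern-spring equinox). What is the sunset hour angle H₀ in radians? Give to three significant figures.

H₀ = 1.70 rad

Solar declination: sin δ = sin ε · sin λ_s = sin 23.44° × sin 204.1° = -0.16243, so δ = -9.348°.
cos H₀ = −tan φ · tan δ = −tan(-37.3°) × tan(-9.348°) = -0.1254, so H₀ = 1.6965 rad = 97.20°.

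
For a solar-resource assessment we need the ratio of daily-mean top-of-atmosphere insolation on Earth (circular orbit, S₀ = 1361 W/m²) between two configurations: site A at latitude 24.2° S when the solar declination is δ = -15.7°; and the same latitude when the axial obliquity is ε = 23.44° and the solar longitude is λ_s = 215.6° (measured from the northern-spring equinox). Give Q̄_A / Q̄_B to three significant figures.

— Configuration A (φ=-24.2°):
cos H₀ = −tan(-24.2°) tan(-15.700°) = -0.1263, H₀ = 1.6975 rad.
Bracket: H₀ sin φ sin δ + cos φ cos δ sin H₀ = 1.6975×-0.40992×-0.27060 + 0.91212×0.96269×0.99199 = 0.188294 + 0.871055 = 1.059349.
Q̄ = (S₀/π) × [bracket] = (1361/π) × 1.059349 = 458.93 W/m².
— Configuration B (φ=-24.2°):
Solar declination: sin δ = sin ε · sin λ_s = sin 23.44° × sin 215.6° = -0.23156, so δ = -13.389°.
cos H₀ = −tan(-24.2°) tan(-13.389°) = -0.1070, H₀ = 1.6780 rad.
Bracket: H₀ sin φ sin δ + cos φ cos δ sin H₀ = 1.6780×-0.40992×-0.23156 + 0.91212×0.97282×0.99426 = 0.159278 + 0.882235 = 1.041513.
Q̄ = (S₀/π) × [bracket] = (1361/π) × 1.041513 = 451.20 W/m².
Ratio Q̄_A / Q̄_B = 458.93 / 451.20 = 1.017.

Q̄_A / Q̄_B ≈ 1.02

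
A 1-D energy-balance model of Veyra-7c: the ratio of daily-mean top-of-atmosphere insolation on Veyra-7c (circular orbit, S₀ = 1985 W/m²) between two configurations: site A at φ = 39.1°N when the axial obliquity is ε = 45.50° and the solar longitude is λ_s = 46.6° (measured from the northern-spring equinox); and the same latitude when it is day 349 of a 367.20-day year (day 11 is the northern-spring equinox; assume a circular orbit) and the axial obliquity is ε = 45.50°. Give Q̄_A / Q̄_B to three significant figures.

Q̄_A / Q̄_B ≈ 2.98

— Configuration A (φ=+39.1°):
Solar declination: sin δ = sin ε · sin λ_s = sin 45.50° × sin 46.6° = 0.51823, so δ = +31.214°.
cos H₀ = −tan(+39.1°) tan(+31.214°) = -0.4924, H₀ = 2.0857 rad.
Bracket: H₀ sin φ sin δ + cos φ cos δ sin H₀ = 2.0857×0.63068×0.51823 + 0.77605×0.85524×0.87035 = 0.681685 + 0.577659 = 1.259344.
Q̄ = (S₀/π) × [bracket] = (1985/π) × 1.259344 = 795.71 W/m².
— Configuration B (φ=+39.1°):
Solar longitude: λ_s = 360° × (349 − 11)/367.20 = 331.373°.
sin δ = sin 45.50° × sin 331.373° = -0.34173, so δ = -19.982°.
cos H₀ = −tan(+39.1°) tan(-19.982°) = 0.2955, H₀ = 1.2708 rad.
Bracket: H₀ sin φ sin δ + cos φ cos δ sin H₀ = 1.2708×0.63068×-0.34173 + 0.77605×0.93980×0.95534 = -0.273886 + 0.696760 = 0.422874.
Q̄ = (S₀/π) × [bracket] = (1985/π) × 0.422874 = 267.19 W/m².
Ratio Q̄_A / Q̄_B = 795.71 / 267.19 = 2.978.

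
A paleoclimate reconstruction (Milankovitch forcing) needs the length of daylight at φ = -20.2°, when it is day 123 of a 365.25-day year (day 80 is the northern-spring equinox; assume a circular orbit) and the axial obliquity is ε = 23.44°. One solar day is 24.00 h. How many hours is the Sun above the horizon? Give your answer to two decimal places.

11.22 h

Solar longitude: λ_s = 360° × (123 − 80)/365.25 = 42.382°.
sin δ = sin 23.44° × sin 42.382° = 0.26814, so δ = +15.553°.
cos H₀ = −tan φ · tan δ = −tan(-20.2°) × tan(+15.553°) = 0.1024, so H₀ = 1.4682 rad = 84.12°.
Daylight = 2H₀/(2π) × 24.00 h = (1.4682/π) × 24.00 = 11.22 h.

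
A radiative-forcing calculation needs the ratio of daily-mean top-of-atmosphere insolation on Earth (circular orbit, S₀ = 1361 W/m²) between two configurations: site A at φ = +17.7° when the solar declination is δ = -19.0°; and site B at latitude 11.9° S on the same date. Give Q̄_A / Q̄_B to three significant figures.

Q̄_A / Q̄_B ≈ 0.727

— Configuration A (φ=+17.7°):
cos H₀ = −tan(+17.7°) tan(-19.000°) = 0.1099, H₀ = 1.4607 rad.
Bracket: H₀ sin φ sin δ + cos φ cos δ sin H₀ = 1.4607×0.30403×-0.32557 + 0.95266×0.94552×0.99394 = -0.144585 + 0.895300 = 0.750715.
Q̄ = (S₀/π) × [bracket] = (1361/π) × 0.750715 = 325.22 W/m².
— Configuration B (φ=-11.9°):
cos H₀ = −tan(-11.9°) tan(-19.000°) = -0.0726, H₀ = 1.6434 rad.
Bracket: H₀ sin φ sin δ + cos φ cos δ sin H₀ = 1.6434×-0.20620×-0.32557 + 0.97851×0.94552×0.99736 = 0.110326 + 0.922758 = 1.033084.
Q̄ = (S₀/π) × [bracket] = (1361/π) × 1.033084 = 447.55 W/m².
Ratio Q̄_A / Q̄_B = 325.22 / 447.55 = 0.7267.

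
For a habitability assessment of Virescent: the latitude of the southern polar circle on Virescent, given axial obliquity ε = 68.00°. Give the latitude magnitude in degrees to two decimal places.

The polar circle is the lowest latitude that experiences at least one full rotation of continuous darkness at the northern-summer solstice; it lies at |φ| = 90° − ε = 90° − 68.00° = 22.00°.

22.00°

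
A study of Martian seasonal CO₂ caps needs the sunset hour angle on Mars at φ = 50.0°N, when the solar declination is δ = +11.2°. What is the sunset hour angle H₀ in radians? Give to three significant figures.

H₀ = 1.81 rad

cos H₀ = −tan φ · tan δ = −tan(+50.0°) × tan(+11.200°) = -0.2360, so H₀ = 1.8090 rad = 103.65°.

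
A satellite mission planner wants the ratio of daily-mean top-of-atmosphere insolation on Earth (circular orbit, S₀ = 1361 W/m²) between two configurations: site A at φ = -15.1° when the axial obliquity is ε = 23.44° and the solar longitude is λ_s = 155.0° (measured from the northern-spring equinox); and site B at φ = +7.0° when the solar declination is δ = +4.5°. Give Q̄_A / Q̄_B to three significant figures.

Q̄_A / Q̄_B ≈ 0.880

— Configuration A (φ=-15.1°):
Solar declination: sin δ = sin ε · sin λ_s = sin 23.44° × sin 155.0° = 0.16811, so δ = +9.678°.
cos H₀ = −tan(-15.1°) tan(+9.678°) = 0.0460, H₀ = 1.5248 rad.
Bracket: H₀ sin φ sin δ + cos φ cos δ sin H₀ = 1.5248×-0.26050×0.16811 + 0.96547×0.98577×0.99894 = -0.066775 + 0.950723 = 0.883948.
Q̄ = (S₀/π) × [bracket] = (1361/π) × 0.883948 = 382.94 W/m².
— Configuration B (φ=+7.0°):
cos H₀ = −tan(+7.0°) tan(+4.500°) = -0.0097, H₀ = 1.5805 rad.
Bracket: H₀ sin φ sin δ + cos φ cos δ sin H₀ = 1.5805×0.12187×0.07846 + 0.99255×0.99692×0.99995 = 0.015113 + 0.989443 = 1.004556.
Q̄ = (S₀/π) × [bracket] = (1361/π) × 1.004556 = 435.19 W/m².
Ratio Q̄_A / Q̄_B = 382.94 / 435.19 = 0.8799.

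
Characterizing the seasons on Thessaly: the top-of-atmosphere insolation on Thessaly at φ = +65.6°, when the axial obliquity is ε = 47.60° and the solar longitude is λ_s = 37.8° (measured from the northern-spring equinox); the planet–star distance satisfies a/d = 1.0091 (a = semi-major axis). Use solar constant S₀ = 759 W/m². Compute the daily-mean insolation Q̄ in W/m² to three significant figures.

Solar declination: sin δ = sin ε · sin λ_s = sin 47.60° × sin 37.8° = 0.45260, so δ = +26.911°.
cos H₀ = −tan(+65.6°) tan(+26.911°) = -1.1189 ≤ −1 ⇒ polar day, H₀ = π.
Bracket: H₀ sin φ sin δ + cos φ cos δ sin H₀ = 3.1416×0.91068×0.45260 + 0.41310×0.89171×0.00000 = 1.294885 + 0.000000 = 1.294885.
Inverse-square distance factor (a/d)² = 1.0091² = 1.018283.
Q̄ = (S₀/π) × 1.018283 × [bracket] = (759/π) × 1.018283 × 1.294885 = 318.6 W/m².

Q̄ ≈ 319 W/m²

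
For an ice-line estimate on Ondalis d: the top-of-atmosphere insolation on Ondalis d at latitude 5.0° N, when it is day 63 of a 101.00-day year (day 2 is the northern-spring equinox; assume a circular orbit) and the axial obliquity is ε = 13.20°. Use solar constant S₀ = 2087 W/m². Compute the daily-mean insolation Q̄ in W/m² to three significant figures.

Q̄ ≈ 643 W/m²

Solar longitude: λ_s = 360° × (63 − 2)/101.00 = 217.426°.
sin δ = sin 13.20° × sin 217.426° = -0.13878, so δ = -7.977°.
cos H₀ = −tan(+5.0°) tan(-7.977°) = 0.0123, H₀ = 1.5585 rad.
Bracket: H₀ sin φ sin δ + cos φ cos δ sin H₀ = 1.5585×0.08716×-0.13878 + 0.99619×0.99032×0.99992 = -0.018852 + 0.986468 = 0.967616.
Q̄ = (S₀/π) × [bracket] = (2087/π) × 0.967616 = 642.8 W/m².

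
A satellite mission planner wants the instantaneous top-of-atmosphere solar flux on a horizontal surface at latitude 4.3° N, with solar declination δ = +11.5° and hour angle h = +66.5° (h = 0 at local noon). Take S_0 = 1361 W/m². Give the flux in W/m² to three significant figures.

551 W/m²

cos θ_z = sin ϕ sin δ + cos ϕ cos δ cos h = 0.014948 + 0.389644 = 0.404592.
Flux = S_0 · cos θ_z = 1361 × 0.404592 = 550.6 W/m².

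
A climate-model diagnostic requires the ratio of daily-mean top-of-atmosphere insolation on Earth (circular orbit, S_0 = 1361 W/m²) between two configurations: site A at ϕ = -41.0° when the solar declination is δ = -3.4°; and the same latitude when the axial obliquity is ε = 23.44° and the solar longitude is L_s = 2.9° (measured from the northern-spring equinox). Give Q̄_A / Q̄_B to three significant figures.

Q̄_A / Q̄_B ≈ 1.11

— Configuration A (ϕ=-41.0°):
cos h₀ = −tan(-41.0°) tan(-3.400°) = -0.0516, h₀ = 1.6225 rad.
Bracket: h₀ sin ϕ sin δ + cos ϕ cos δ sin h₀ = 1.6225×-0.65606×-0.05931 + 0.75471×0.99824×0.99867 = 0.063133 + 0.752380 = 0.815513.
Q̄ = (S_0/π) × [bracket] = (1361/π) × 0.815513 = 353.30 W/m².
— Configuration B (ϕ=-41.0°):
Solar declination: sin δ = sin ε · sin L_s = sin 23.44° × sin 2.9° = 0.02013, so δ = +1.153°.
cos h₀ = −tan(-41.0°) tan(+1.153°) = 0.0175, h₀ = 1.5533 rad.
Bracket: h₀ sin ϕ sin δ + cos ϕ cos δ sin h₀ = 1.5533×-0.65606×0.02013 + 0.75471×0.99980×0.99985 = -0.020514 + 0.754446 = 0.733932.
Q̄ = (S_0/π) × [bracket] = (1361/π) × 0.733932 = 317.95 W/m².
Ratio Q̄_A / Q̄_B = 353.30 / 317.95 = 1.111.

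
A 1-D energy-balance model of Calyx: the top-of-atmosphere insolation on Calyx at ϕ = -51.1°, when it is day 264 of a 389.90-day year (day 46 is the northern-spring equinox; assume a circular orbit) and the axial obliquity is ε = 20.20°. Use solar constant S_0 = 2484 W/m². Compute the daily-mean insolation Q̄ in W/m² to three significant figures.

Solar longitude: L_s = 360° × (264 − 46)/389.90 = 201.282°.
sin δ = sin 20.20° × sin 201.282° = -0.12533, so δ = -7.200°.
cos h₀ = −tan(-51.1°) tan(-7.200°) = -0.1566, h₀ = 1.7280 rad.
Bracket: h₀ sin ϕ sin δ + cos ϕ cos δ sin h₀ = 1.7280×-0.77824×-0.12533 + 0.62796×0.99211×0.98767 = 0.168544 + 0.615324 = 0.783868.
Q̄ = (S_0/π) × [bracket] = (2484/π) × 0.783868 = 619.8 W/m².

Q̄ ≈ 620 W/m²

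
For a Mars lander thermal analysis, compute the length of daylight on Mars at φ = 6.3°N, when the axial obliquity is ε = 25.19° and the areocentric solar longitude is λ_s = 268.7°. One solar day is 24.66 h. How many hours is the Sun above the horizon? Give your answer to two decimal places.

sin δ = sin 25.19° × sin 268.7° = -0.42551, so δ = -25.183°.
cos H₀ = −tan φ · tan δ = −tan(+6.3°) × tan(-25.183°) = 0.0519, so H₀ = 1.5189 rad = 87.02°.
Daylight = 2H₀/(2π) × 24.66 h = (1.5189/π) × 24.66 = 11.92 h.

11.92 h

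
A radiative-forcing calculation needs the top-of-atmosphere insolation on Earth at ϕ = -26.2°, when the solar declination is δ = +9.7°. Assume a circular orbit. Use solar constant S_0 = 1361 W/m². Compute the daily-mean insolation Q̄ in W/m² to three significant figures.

Q̄ ≈ 334 W/m²

cos h₀ = −tan(-26.2°) tan(+9.700°) = 0.0841, h₀ = 1.4866 rad.
Bracket: h₀ sin ϕ sin δ + cos ϕ cos δ sin h₀ = 1.4866×-0.44151×0.16849 + 0.89726×0.98570×0.99646 = -0.110588 + 0.881298 = 0.770710.
Q̄ = (S_0/π) × [bracket] = (1361/π) × 0.770710 = 333.9 W/m².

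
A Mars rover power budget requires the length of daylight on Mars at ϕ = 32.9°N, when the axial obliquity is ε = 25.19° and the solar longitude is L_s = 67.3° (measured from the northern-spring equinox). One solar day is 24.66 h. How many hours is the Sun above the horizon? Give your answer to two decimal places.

14.53 h

Solar declination: sin δ = sin ε · sin L_s = sin 25.19° × sin 67.3° = 0.39265, so δ = +23.120°.
cos h₀ = −tan ϕ · tan δ = −tan(+32.9°) × tan(+23.120°) = -0.2762, so h₀ = 1.8506 rad = 106.03°.
Daylight = 2h₀/(2π) × 24.66 h = (1.8506/π) × 24.66 = 14.53 h.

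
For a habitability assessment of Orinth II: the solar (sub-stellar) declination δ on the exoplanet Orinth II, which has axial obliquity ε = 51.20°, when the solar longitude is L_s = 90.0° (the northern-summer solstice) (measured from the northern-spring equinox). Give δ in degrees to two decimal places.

δ = +51.20°

sin δ = sin ε · sin L_s = sin 51.20° × sin 90.0° = 0.779338.
δ = arcsin(0.779338) = +51.20°.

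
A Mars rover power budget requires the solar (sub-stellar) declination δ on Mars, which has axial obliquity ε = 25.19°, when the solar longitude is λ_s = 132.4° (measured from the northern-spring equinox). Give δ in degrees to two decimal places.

sin δ = sin ε · sin λ_s = sin 25.19° × sin 132.4° = 0.314302.
δ = arcsin(0.314302) = +18.32°.

δ = +18.32°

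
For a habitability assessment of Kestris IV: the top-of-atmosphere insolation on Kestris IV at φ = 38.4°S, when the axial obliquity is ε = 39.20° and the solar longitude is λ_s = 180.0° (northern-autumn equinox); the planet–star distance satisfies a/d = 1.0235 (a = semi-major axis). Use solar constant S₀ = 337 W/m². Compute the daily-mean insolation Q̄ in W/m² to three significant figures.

Solar declination: sin δ = sin ε · sin λ_s = sin 39.20° × sin 180.0° = 0.00000, so δ = +0.000°.
cos H₀ = −tan(-38.4°) tan(+0.000°) = 0.0000, H₀ = 1.5708 rad.
Bracket: H₀ sin φ sin δ + cos φ cos δ sin H₀ = 1.5708×-0.62115×0.00000 + 0.78369×1.00000×1.00000 = -0.000000 + 0.783690 = 0.783690.
Inverse-square distance factor (a/d)² = 1.0235² = 1.047552.
Q̄ = (S₀/π) × 1.047552 × [bracket] = (337/π) × 1.047552 × 0.783690 = 88.06 W/m².

Q̄ ≈ 88.1 W/m²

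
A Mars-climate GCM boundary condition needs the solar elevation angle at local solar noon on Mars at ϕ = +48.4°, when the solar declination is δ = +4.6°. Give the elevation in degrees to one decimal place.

At local noon the hour angle is zero, so the zenith angle equals |ϕ − δ| = |+48.4° − (+4.600°)| = 43.800°.
Elevation = 90° − 43.800° = 46.2°.

46.2°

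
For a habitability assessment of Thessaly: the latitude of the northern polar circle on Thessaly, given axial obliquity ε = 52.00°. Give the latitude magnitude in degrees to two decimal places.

38.00°

The polar circle is the lowest latitude that experiences at least one full rotation of continuous daylight at the northern-summer solstice; it lies at |ϕ| = 90° − ε = 90° − 52.00° = 38.00°.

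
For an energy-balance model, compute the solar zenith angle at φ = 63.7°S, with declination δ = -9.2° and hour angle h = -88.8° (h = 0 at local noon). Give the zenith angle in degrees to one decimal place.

cos θ_z = sin φ sin δ + cos φ cos δ cos h = 0.143331 + 0.009160 = 0.152491.
θ_z = arccos(0.152491) = 81.2°.

θ_z = 81.2°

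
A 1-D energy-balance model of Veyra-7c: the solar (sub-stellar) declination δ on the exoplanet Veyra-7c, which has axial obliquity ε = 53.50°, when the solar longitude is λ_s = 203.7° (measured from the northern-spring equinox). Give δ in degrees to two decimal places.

δ = -18.85°

sin δ = sin ε · sin λ_s = sin 53.50° × sin 203.7° = -0.323108.
δ = arcsin(-0.323108) = -18.85°.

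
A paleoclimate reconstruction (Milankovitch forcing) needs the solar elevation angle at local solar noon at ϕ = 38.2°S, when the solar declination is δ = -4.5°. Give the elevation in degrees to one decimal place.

At local noon the hour angle is zero, so the zenith angle equals |ϕ − δ| = |-38.2° − (-4.500°)| = 33.700°.
Elevation = 90° − 33.700° = 56.3°.

56.3°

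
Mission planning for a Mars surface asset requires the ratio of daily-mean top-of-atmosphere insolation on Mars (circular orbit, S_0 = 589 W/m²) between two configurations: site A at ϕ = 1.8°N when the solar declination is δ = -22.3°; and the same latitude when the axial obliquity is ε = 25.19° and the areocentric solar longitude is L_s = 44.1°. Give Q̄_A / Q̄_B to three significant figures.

— Configuration A (ϕ=+1.8°):
cos h₀ = −tan(+1.8°) tan(-22.300°) = 0.0129, h₀ = 1.5579 rad.
Bracket: h₀ sin ϕ sin δ + cos ϕ cos δ sin h₀ = 1.5579×0.03141×-0.37946 + 0.99951×0.92521×0.99992 = -0.018568 + 0.924683 = 0.906115.
Q̄ = (S_0/π) × [bracket] = (589/π) × 0.906115 = 169.88 W/m².
— Configuration B (ϕ=+1.8°):
sin δ = sin 25.19° × sin 44.1° = 0.29620, so δ = +17.229°.
cos h₀ = −tan(+1.8°) tan(+17.229°) = -0.0097, h₀ = 1.5805 rad.
Bracket: h₀ sin ϕ sin δ + cos ϕ cos δ sin h₀ = 1.5805×0.03141×0.29620 + 0.99951×0.95513×0.99995 = 0.014704 + 0.954614 = 0.969318.
Q̄ = (S_0/π) × [bracket] = (589/π) × 0.969318 = 181.73 W/m².
Ratio Q̄_A / Q̄_B = 169.88 / 181.73 = 0.9348.

Q̄_A / Q̄_B ≈ 0.935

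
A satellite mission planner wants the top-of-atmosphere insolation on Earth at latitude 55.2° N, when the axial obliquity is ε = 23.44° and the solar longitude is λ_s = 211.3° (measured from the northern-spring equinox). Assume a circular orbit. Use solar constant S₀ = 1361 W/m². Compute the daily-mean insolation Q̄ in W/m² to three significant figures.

Q̄ ≈ 138 W/m²

Solar declination: sin δ = sin ε · sin λ_s = sin 23.44° × sin 211.3° = -0.20666, so δ = -11.927°.
cos H₀ = −tan(+55.2°) tan(-11.927°) = 0.3039, H₀ = 1.2620 rad.
Bracket: H₀ sin φ sin δ + cos φ cos δ sin H₀ = 1.2620×0.82115×-0.20666 + 0.57071×0.97841×0.95270 = -0.214160 + 0.531977 = 0.317817.
Q̄ = (S₀/π) × [bracket] = (1361/π) × 0.317817 = 137.7 W/m².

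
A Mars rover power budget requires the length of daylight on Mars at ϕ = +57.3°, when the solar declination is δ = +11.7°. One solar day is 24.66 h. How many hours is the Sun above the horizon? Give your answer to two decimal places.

cos h₀ = −tan ϕ · tan δ = −tan(+57.3°) × tan(+11.700°) = -0.3226, so h₀ = 1.8992 rad = 108.82°.
Daylight = 2h₀/(2π) × 24.66 h = (1.8992/π) × 24.66 = 14.91 h.

14.91 h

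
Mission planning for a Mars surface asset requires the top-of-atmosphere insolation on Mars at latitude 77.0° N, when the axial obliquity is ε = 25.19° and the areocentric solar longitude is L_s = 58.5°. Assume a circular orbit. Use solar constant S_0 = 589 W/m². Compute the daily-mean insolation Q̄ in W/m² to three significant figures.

sin δ = sin 25.19° × sin 58.5° = 0.36290, so δ = +21.279°.
cos h₀ = −tan(+77.0°) tan(+21.279°) = -1.6869 ≤ −1 ⇒ polar day, h₀ = π.
Bracket: h₀ sin ϕ sin δ + cos ϕ cos δ sin h₀ = 3.1416×0.97437×0.36290 + 0.22495×0.93183×0.00000 = 1.110866 + 0.000000 = 1.110866.
Q̄ = (S_0/π) × [bracket] = (589/π) × 1.110866 = 208.3 W/m².

Q̄ ≈ 208 W/m²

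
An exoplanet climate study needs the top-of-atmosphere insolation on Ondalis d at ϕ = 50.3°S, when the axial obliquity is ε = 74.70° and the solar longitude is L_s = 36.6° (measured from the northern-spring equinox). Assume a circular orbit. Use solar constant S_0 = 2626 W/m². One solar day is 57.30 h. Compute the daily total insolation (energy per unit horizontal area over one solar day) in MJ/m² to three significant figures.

Solar declination: sin δ = sin ε · sin L_s = sin 74.70° × sin 36.6° = 0.57509, so δ = +35.106°.
cos h₀ = −tan(-50.3°) tan(+35.106°) = 0.8467, h₀ = 0.5610 rad.
Bracket: h₀ sin ϕ sin δ + cos ϕ cos δ sin h₀ = 0.5610×-0.76940×0.57509 + 0.63877×0.81809×0.53202 = -0.248228 + 0.278018 = 0.029790.
Q̄ = (S_0/π) × [bracket] = (2626/π) × 0.029790 = 24.901 W/m².
Daily total = Q̄ × 57.30 h × 3600 s/h = 24.901 × 57.30 × 3600 / 10⁶ = 5.137 MJ/m².

5.14 MJ/m²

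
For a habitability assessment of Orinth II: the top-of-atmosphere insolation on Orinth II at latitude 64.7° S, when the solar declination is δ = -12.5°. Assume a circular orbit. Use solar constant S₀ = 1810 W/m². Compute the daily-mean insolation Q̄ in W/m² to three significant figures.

cos H₀ = −tan(-64.7°) tan(-12.500°) = -0.4690, H₀ = 2.0590 rad.
Bracket: H₀ sin φ sin δ + cos φ cos δ sin H₀ = 2.0590×-0.90408×-0.21644 + 0.42736×0.97630×0.88320 = 0.402903 + 0.368499 = 0.771402.
Q̄ = (S₀/π) × [bracket] = (1810/π) × 0.771402 = 444.4 W/m².

Q̄ ≈ 444 W/m²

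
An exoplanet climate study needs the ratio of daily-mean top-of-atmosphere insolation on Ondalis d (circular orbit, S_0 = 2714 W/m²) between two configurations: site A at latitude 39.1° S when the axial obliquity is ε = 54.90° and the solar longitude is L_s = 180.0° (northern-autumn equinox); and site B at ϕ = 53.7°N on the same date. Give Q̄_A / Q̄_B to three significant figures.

— Configuration A (ϕ=-39.1°):
Solar declination: sin δ = sin ε · sin L_s = sin 54.90° × sin 180.0° = 0.00000, so δ = +0.000°.
cos h₀ = −tan(-39.1°) tan(+0.000°) = 0.0000, h₀ = 1.5708 rad.
Bracket: h₀ sin ϕ sin δ + cos ϕ cos δ sin h₀ = 1.5708×-0.63068×0.00000 + 0.77605×1.00000×1.00000 = -0.000000 + 0.776050 = 0.776050.
Q̄ = (S_0/π) × [bracket] = (2714/π) × 0.776050 = 670.42 W/m².
— Configuration B (ϕ=+53.7°):
cos h₀ = −tan(+53.7°) tan(+0.000°) = -0.0000, h₀ = 1.5708 rad.
Bracket: h₀ sin ϕ sin δ + cos ϕ cos δ sin h₀ = 1.5708×0.80593×0.00000 + 0.59201×1.00000×1.00000 = 0.000000 + 0.592010 = 0.592010.
Q̄ = (S_0/π) × [bracket] = (2714/π) × 0.592010 = 511.43 W/m².
Ratio Q̄_A / Q̄_B = 670.42 / 511.43 = 1.311.

Q̄_A / Q̄_B ≈ 1.31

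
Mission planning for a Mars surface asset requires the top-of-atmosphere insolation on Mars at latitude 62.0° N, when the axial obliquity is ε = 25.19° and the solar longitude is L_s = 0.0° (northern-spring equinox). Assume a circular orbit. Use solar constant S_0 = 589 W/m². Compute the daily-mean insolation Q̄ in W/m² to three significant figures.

Q̄ ≈ 88.0 W/m²

Solar declination: sin δ = sin ε · sin L_s = sin 25.19° × sin 0.0° = 0.00000, so δ = +0.000°.
cos h₀ = −tan(+62.0°) tan(+0.000°) = -0.0000, h₀ = 1.5708 rad.
Bracket: h₀ sin ϕ sin δ + cos ϕ cos δ sin h₀ = 1.5708×0.88295×0.00000 + 0.46947×1.00000×1.00000 = 0.000000 + 0.469470 = 0.469470.
Q̄ = (S_0/π) × [bracket] = (589/π) × 0.469470 = 88.02 W/m².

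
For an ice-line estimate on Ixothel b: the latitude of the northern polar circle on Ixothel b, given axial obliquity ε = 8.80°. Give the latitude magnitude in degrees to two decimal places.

81.20°

The polar circle is the lowest latitude that experiences at least one full rotation of continuous daylight at the northern-summer solstice; it lies at |φ| = 90° − ε = 90° − 8.80° = 81.20°.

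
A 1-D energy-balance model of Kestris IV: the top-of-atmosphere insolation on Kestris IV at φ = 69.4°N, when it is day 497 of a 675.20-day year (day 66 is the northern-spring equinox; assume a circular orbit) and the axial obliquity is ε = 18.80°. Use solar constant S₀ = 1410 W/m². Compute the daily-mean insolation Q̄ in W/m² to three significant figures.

Q̄ ≈ 27.1 W/m²

Solar longitude: λ_s = 360° × (497 − 66)/675.20 = 229.799°.
sin δ = sin 18.80° × sin 229.799° = -0.24614, so δ = -14.249°.
cos H₀ = −tan(+69.4°) tan(-14.249°) = 0.6756, H₀ = 0.8290 rad.
Bracket: H₀ sin φ sin δ + cos φ cos δ sin H₀ = 0.8290×0.93606×-0.24614 + 0.35184×0.96923×0.73724 = -0.191003 + 0.251409 = 0.060406.
Q̄ = (S₀/π) × [bracket] = (1410/π) × 0.060406 = 27.11 W/m².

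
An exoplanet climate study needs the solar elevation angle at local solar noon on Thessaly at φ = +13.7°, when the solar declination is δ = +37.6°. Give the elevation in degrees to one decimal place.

At local noon the hour angle is zero, so the zenith angle equals |φ − δ| = |+13.7° − (+37.600°)| = 23.900°.
Elevation = 90° − 23.900° = 66.1°.

66.1°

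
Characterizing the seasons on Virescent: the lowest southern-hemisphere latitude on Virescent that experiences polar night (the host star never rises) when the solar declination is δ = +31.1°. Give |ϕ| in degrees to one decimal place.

Polar night requires cos h₀ = −tan ϕ tan δ ≥ 1, i.e. tan ϕ tan δ ≤ −1.
The boundary is |tan ϕ| · |tan δ| = 1, so |ϕ| = 90° − |δ| = 90° − 31.1° = 58.9° in the southern hemisphere.

|ϕ| = 58.9°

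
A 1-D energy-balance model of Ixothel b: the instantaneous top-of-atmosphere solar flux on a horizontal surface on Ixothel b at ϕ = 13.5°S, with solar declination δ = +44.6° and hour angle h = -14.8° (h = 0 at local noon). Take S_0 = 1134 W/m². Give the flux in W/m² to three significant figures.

cos θ_z = sin ϕ sin δ + cos ϕ cos δ cos h = -0.163914 + 0.669383 = 0.505469.
Flux = S_0 · cos θ_z = 1134 × 0.505469 = 573.2 W/m².

573 W/m²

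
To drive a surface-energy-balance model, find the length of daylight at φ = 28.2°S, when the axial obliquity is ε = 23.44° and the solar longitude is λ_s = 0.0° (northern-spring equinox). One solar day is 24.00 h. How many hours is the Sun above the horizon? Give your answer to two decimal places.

12.00 h

Solar declination: sin δ = sin ε · sin λ_s = sin 23.44° × sin 0.0° = 0.00000, so δ = +0.000°.
cos H₀ = −tan φ · tan δ = −tan(-28.2°) × tan(+0.000°) = 0.0000, so H₀ = 1.5708 rad = 90.00°.
Daylight = 2H₀/(2π) × 24.00 h = (1.5708/π) × 24.00 = 12.00 h.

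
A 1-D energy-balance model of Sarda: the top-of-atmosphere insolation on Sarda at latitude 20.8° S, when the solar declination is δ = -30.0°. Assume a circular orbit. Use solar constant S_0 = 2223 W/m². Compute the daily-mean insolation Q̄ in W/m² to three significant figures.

Q̄ ≈ 784 W/m²

cos h₀ = −tan(-20.8°) tan(-30.000°) = -0.2193, h₀ = 1.7919 rad.
Bracket: h₀ sin ϕ sin δ + cos ϕ cos δ sin h₀ = 1.7919×-0.35511×-0.50000 + 0.93483×0.86603×0.97565 = 0.318161 + 0.789877 = 1.108038.
Q̄ = (S_0/π) × [bracket] = (2223/π) × 1.108038 = 784.1 W/m².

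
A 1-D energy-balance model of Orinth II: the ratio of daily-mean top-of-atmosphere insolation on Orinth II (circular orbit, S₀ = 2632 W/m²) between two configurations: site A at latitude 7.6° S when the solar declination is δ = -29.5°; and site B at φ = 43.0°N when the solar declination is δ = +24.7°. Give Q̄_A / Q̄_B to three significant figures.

Q̄_A / Q̄_B ≈ 0.824

— Configuration A (φ=-7.6°):
cos H₀ = −tan(-7.6°) tan(-29.500°) = -0.0755, H₀ = 1.6464 rad.
Bracket: H₀ sin φ sin δ + cos φ cos δ sin H₀ = 1.6464×-0.13226×-0.49242 + 0.99122×0.87036×0.99715 = 0.107226 + 0.860259 = 0.967485.
Q̄ = (S₀/π) × [bracket] = (2632/π) × 0.967485 = 810.55 W/m².
— Configuration B (φ=+43.0°):
cos H₀ = −tan(+43.0°) tan(+24.700°) = -0.4289, H₀ = 2.0141 rad.
Bracket: H₀ sin φ sin δ + cos φ cos δ sin H₀ = 2.0141×0.68200×0.41787 + 0.73135×0.90851×0.90335 = 0.573993 + 0.600221 = 1.174214.
Q̄ = (S₀/π) × [bracket] = (2632/π) × 1.174214 = 983.75 W/m².
Ratio Q̄_A / Q̄_B = 810.55 / 983.75 = 0.8239.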